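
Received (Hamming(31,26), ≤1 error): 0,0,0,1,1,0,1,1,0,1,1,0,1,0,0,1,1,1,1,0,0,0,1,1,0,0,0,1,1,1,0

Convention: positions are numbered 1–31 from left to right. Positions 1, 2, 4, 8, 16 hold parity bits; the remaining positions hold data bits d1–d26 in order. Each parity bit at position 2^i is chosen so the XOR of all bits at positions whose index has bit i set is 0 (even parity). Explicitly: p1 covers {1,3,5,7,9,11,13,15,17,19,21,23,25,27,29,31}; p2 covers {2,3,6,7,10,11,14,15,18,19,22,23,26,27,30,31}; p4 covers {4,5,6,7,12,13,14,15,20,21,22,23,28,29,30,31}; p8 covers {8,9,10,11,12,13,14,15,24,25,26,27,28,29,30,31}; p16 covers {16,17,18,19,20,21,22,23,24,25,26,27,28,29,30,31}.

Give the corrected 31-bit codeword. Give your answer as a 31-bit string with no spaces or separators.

s1 (pos 1,3,5,7,9,11,13,15,17,19,21,23,25,27,29,31): 0⊕0⊕1⊕1⊕0⊕1⊕1⊕0⊕1⊕1⊕0⊕1⊕0⊕0⊕1⊕0 = 0
s2 (pos 2,3,6,7,10,11,14,15,18,19,22,23,26,27,30,31): 0⊕0⊕0⊕1⊕1⊕1⊕0⊕0⊕1⊕1⊕0⊕1⊕0⊕0⊕1⊕0 = 1
s4 (pos 4,5,6,7,12,13,14,15,20,21,22,23,28,29,30,31): 1⊕1⊕0⊕1⊕0⊕1⊕0⊕0⊕0⊕0⊕0⊕1⊕1⊕1⊕1⊕0 = 0
s8 (pos 8,9,10,11,12,13,14,15,24,25,26,27,28,29,30,31): 1⊕0⊕1⊕1⊕0⊕1⊕0⊕0⊕1⊕0⊕0⊕0⊕1⊕1⊕1⊕0 = 0
s16 (pos 16,17,18,19,20,21,22,23,24,25,26,27,28,29,30,31): 1⊕1⊕1⊕1⊕0⊕0⊕0⊕1⊕1⊕0⊕0⊕0⊕1⊕1⊕1⊕0 = 1
Syndrome s16…s1 = 10010 → error at position 18.
Flip position 18: 0001101101101001111000110001110 → 0001101101101001101000110001110

0001101101101001101000110001110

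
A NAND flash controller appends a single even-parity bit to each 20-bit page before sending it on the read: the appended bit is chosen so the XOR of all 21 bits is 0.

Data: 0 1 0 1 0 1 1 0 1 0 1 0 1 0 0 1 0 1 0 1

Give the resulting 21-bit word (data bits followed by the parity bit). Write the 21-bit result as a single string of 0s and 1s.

XOR of the 20 data bits: 0⊕1⊕0⊕1⊕0⊕1⊕1⊕0⊕1⊕0⊕1⊕0⊕1⊕0⊕0⊕1⊕0⊕1⊕0⊕1 = 0
Parity bit = 0 (so all 21 bits XOR to 0).

010101101010100101010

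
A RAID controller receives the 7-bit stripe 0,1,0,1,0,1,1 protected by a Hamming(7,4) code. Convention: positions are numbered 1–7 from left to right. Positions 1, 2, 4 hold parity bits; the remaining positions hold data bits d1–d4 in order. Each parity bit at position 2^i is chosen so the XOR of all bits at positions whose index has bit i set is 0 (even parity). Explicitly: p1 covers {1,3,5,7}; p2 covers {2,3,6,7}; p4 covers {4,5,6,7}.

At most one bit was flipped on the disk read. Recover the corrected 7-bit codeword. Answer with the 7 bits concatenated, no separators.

0101010

s1 (pos 1,3,5,7): 0⊕0⊕0⊕1 = 1
s2 (pos 2,3,6,7): 1⊕0⊕1⊕1 = 1
s4 (pos 4,5,6,7): 1⊕0⊕1⊕1 = 1
Syndrome s4…s1 = 111 → error at position 7.
Flip position 7: 0101011 → 0101010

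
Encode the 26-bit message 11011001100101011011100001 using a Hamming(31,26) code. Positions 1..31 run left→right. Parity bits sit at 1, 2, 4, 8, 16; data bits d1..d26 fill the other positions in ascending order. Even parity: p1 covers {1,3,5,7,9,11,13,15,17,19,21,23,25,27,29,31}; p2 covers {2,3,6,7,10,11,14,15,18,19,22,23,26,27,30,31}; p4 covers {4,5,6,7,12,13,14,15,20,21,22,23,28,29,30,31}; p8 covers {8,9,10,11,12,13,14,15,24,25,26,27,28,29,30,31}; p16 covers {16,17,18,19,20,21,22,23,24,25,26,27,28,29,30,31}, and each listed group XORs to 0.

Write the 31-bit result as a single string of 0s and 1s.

0011101110011000101011011100001

Place data at non-parity positions: p1 p2 1 p4 1 0 1 p8 1 0 0 1 1 0 0 p16 1 0 1 0 1 1 0 1 1 1 0 0 0 0 1
p1 (pos 1,3,5,7,9,11,13,15,17,19,21,23,25,27,29,31): XOR of data positions = 1⊕1⊕1⊕1⊕0⊕1⊕0⊕1⊕1⊕1⊕0⊕1⊕0⊕0⊕1 = 0
p2 (pos 2,3,6,7,10,11,14,15,18,19,22,23,26,27,30,31): XOR of data positions = 1⊕0⊕1⊕0⊕0⊕0⊕0⊕0⊕1⊕1⊕0⊕1⊕0⊕0⊕1 = 0
p4 (pos 4,5,6,7,12,13,14,15,20,21,22,23,28,29,30,31): XOR of data positions = 1⊕0⊕1⊕1⊕1⊕0⊕0⊕0⊕1⊕1⊕0⊕0⊕0⊕0⊕1 = 1
p8 (pos 8,9,10,11,12,13,14,15,24,25,26,27,28,29,30,31): XOR of data positions = 1⊕0⊕0⊕1⊕1⊕0⊕0⊕1⊕1⊕1⊕0⊕0⊕0⊕0⊕1 = 1
p16 (pos 16,17,18,19,20,21,22,23,24,25,26,27,28,29,30,31): XOR of data positions = 1⊕0⊕1⊕0⊕1⊕1⊕0⊕1⊕1⊕1⊕0⊕0⊕0⊕0⊕1 = 0
Codeword: 0011101110011000101011011100001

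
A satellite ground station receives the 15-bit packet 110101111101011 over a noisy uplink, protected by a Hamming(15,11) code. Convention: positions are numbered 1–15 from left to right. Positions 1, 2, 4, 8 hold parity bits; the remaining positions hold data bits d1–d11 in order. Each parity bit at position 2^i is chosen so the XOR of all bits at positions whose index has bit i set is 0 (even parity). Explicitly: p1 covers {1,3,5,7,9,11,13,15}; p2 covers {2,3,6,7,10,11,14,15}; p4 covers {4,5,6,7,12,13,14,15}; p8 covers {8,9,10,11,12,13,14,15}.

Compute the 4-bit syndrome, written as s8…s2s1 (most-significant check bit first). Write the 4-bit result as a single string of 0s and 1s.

0000

s1 (pos 1,3,5,7,9,11,13,15): 1⊕0⊕0⊕1⊕1⊕0⊕0⊕1 = 0
s2 (pos 2,3,6,7,10,11,14,15): 1⊕0⊕1⊕1⊕1⊕0⊕1⊕1 = 0
s4 (pos 4,5,6,7,12,13,14,15): 1⊕0⊕1⊕1⊕1⊕0⊕1⊕1 = 0
s8 (pos 8,9,10,11,12,13,14,15): 1⊕1⊕1⊕0⊕1⊕0⊕1⊕1 = 0
Syndrome s8…s1 = 0000 → no error.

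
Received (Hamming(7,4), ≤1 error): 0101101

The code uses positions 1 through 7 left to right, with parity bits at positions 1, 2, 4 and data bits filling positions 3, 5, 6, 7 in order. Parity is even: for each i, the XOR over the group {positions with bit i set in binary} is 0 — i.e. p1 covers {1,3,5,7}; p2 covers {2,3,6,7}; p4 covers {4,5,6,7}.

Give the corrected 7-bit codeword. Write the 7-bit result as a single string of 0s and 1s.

s1 (pos 1,3,5,7): 0⊕0⊕1⊕1 = 0
s2 (pos 2,3,6,7): 1⊕0⊕0⊕1 = 0
s4 (pos 4,5,6,7): 1⊕1⊕0⊕1 = 1
Syndrome s4…s1 = 100 → error at position 4.
Flip position 4: 0101101 → 0100101

0100101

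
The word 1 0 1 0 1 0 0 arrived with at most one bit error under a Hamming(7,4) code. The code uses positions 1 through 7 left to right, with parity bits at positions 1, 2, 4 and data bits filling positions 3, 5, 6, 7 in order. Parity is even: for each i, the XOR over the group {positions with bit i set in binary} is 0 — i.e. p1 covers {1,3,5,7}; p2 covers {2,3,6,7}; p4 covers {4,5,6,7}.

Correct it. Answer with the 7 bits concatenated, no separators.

s1 (pos 1,3,5,7): 1⊕1⊕1⊕0 = 1
s2 (pos 2,3,6,7): 0⊕1⊕0⊕0 = 1
s4 (pos 4,5,6,7): 0⊕1⊕0⊕0 = 1
Syndrome s4…s1 = 111 → error at position 7.
Flip position 7: 1010100 → 1010101

1010101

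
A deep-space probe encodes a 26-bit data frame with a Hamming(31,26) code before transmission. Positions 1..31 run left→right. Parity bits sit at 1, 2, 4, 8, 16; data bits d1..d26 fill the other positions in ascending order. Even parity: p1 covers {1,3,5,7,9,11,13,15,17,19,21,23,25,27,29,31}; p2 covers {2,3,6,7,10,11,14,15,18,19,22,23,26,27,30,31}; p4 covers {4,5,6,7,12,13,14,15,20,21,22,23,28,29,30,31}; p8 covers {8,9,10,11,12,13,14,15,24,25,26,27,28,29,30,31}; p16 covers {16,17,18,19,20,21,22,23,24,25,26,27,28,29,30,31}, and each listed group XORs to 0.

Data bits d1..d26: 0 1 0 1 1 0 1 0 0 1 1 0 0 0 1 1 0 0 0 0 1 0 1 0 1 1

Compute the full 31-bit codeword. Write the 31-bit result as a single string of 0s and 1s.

1101101010100110000110000101011

Place data at non-parity positions: p1 p2 0 p4 1 0 1 p8 1 0 1 0 0 1 1 p16 0 0 0 1 1 0 0 0 0 1 0 1 0 1 1
p1 (pos 1,3,5,7,9,11,13,15,17,19,21,23,25,27,29,31): XOR of data positions = 0⊕1⊕1⊕1⊕1⊕0⊕1⊕0⊕0⊕1⊕0⊕0⊕0⊕0⊕1 = 1
p2 (pos 2,3,6,7,10,11,14,15,18,19,22,23,26,27,30,31): XOR of data positions = 0⊕0⊕1⊕0⊕1⊕1⊕1⊕0⊕0⊕0⊕0⊕1⊕0⊕1⊕1 = 1
p4 (pos 4,5,6,7,12,13,14,15,20,21,22,23,28,29,30,31): XOR of data positions = 1⊕0⊕1⊕0⊕0⊕1⊕1⊕1⊕1⊕0⊕0⊕1⊕0⊕1⊕1 = 1
p8 (pos 8,9,10,11,12,13,14,15,24,25,26,27,28,29,30,31): XOR of data positions = 1⊕0⊕1⊕0⊕0⊕1⊕1⊕0⊕0⊕1⊕0⊕1⊕0⊕1⊕1 = 0
p16 (pos 16,17,18,19,20,21,22,23,24,25,26,27,28,29,30,31): XOR of data positions = 0⊕0⊕0⊕1⊕1⊕0⊕0⊕0⊕0⊕1⊕0⊕1⊕0⊕1⊕1 = 0
Codeword: 1101101010100110000110000101011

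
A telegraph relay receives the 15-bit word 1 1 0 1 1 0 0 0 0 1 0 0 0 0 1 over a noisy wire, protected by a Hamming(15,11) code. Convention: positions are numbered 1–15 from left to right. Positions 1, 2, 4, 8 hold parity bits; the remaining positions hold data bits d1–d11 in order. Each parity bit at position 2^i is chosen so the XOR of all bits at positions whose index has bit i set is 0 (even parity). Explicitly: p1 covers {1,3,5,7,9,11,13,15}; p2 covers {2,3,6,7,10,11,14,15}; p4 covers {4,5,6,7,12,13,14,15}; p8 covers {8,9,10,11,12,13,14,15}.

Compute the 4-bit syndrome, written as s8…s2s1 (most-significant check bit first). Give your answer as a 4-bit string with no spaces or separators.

s1 (pos 1,3,5,7,9,11,13,15): 1⊕0⊕1⊕0⊕0⊕0⊕0⊕1 = 1
s2 (pos 2,3,6,7,10,11,14,15): 1⊕0⊕0⊕0⊕1⊕0⊕0⊕1 = 1
s4 (pos 4,5,6,7,12,13,14,15): 1⊕1⊕0⊕0⊕0⊕0⊕0⊕1 = 1
s8 (pos 8,9,10,11,12,13,14,15): 0⊕0⊕1⊕0⊕0⊕0⊕0⊕1 = 0
Syndrome s8…s1 = 0111 → error at position 7.

0111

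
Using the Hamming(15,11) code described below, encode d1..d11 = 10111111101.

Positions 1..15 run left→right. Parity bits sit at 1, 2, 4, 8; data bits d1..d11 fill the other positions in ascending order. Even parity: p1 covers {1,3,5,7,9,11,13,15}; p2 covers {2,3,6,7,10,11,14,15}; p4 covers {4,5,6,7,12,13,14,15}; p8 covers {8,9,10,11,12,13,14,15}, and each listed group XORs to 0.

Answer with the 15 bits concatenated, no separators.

Place data at non-parity positions: p1 p2 1 p4 0 1 1 p8 1 1 1 1 1 0 1
p1 (pos 1,3,5,7,9,11,13,15): XOR of data positions = 1⊕0⊕1⊕1⊕1⊕1⊕1 = 0
p2 (pos 2,3,6,7,10,11,14,15): XOR of data positions = 1⊕1⊕1⊕1⊕1⊕0⊕1 = 0
p4 (pos 4,5,6,7,12,13,14,15): XOR of data positions = 0⊕1⊕1⊕1⊕1⊕0⊕1 = 1
p8 (pos 8,9,10,11,12,13,14,15): XOR of data positions = 1⊕1⊕1⊕1⊕1⊕0⊕1 = 0
Codeword: 001101101111101

001101101111101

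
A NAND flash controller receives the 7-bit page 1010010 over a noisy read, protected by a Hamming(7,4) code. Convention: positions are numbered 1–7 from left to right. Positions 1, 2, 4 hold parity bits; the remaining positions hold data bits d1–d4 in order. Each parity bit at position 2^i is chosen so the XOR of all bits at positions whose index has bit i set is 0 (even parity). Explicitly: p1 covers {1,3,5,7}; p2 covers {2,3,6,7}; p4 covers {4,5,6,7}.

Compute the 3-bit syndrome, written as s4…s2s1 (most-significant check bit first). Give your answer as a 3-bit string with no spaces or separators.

s1 (pos 1,3,5,7): 1⊕1⊕0⊕0 = 0
s2 (pos 2,3,6,7): 0⊕1⊕1⊕0 = 0
s4 (pos 4,5,6,7): 0⊕0⊕1⊕0 = 1
Syndrome s4…s1 = 100 → error at position 4.

100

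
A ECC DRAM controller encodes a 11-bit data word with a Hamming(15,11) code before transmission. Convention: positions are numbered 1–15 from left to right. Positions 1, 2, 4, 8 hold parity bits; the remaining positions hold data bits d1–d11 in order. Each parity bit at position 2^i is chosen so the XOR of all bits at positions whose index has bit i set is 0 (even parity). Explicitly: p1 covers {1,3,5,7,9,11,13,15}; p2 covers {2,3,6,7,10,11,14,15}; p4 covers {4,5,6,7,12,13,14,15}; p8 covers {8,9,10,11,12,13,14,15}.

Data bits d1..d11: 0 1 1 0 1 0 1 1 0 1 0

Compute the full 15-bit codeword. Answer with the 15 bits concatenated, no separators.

110011001011010

Place data at non-parity positions: p1 p2 0 p4 1 1 0 p8 1 0 1 1 0 1 0
p1 (pos 1,3,5,7,9,11,13,15): XOR of data positions = 0⊕1⊕0⊕1⊕1⊕0⊕0 = 1
p2 (pos 2,3,6,7,10,11,14,15): XOR of data positions = 0⊕1⊕0⊕0⊕1⊕1⊕0 = 1
p4 (pos 4,5,6,7,12,13,14,15): XOR of data positions = 1⊕1⊕0⊕1⊕0⊕1⊕0 = 0
p8 (pos 8,9,10,11,12,13,14,15): XOR of data positions = 1⊕0⊕1⊕1⊕0⊕1⊕0 = 0
Codeword: 110011001011010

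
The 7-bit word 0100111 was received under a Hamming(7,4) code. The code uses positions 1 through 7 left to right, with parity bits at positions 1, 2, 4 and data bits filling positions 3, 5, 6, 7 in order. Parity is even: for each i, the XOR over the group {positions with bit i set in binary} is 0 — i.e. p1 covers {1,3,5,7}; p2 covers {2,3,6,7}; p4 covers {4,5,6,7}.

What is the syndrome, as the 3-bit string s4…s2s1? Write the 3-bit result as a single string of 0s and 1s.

s1 (pos 1,3,5,7): 0⊕0⊕1⊕1 = 0
s2 (pos 2,3,6,7): 1⊕0⊕1⊕1 = 1
s4 (pos 4,5,6,7): 0⊕1⊕1⊕1 = 1
Syndrome s4…s1 = 110 → error at position 6.

110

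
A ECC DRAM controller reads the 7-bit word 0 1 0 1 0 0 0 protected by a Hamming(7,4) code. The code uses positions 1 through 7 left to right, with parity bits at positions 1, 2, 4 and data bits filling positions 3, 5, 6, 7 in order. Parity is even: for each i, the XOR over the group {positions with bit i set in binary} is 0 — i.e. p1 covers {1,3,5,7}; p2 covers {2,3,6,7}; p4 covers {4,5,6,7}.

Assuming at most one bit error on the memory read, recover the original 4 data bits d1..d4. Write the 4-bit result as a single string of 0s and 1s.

0010

s1 (pos 1,3,5,7): 0⊕0⊕0⊕0 = 0
s2 (pos 2,3,6,7): 1⊕0⊕0⊕0 = 1
s4 (pos 4,5,6,7): 1⊕0⊕0⊕0 = 1
Syndrome s4…s1 = 110 → error at position 6.
Flip position 6: 0101000 → 0101010
Read data bits from positions 3,5,6,7: 0010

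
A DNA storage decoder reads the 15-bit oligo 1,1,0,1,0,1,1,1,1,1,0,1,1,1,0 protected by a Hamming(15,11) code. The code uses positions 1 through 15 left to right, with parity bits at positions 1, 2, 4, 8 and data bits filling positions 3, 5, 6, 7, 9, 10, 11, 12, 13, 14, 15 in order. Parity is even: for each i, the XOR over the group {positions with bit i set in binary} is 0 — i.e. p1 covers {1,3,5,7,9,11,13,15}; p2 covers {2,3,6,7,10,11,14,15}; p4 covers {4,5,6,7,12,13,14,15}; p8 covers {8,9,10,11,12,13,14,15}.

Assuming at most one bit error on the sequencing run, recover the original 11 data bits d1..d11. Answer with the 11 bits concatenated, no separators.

s1 (pos 1,3,5,7,9,11,13,15): 1⊕0⊕0⊕1⊕1⊕0⊕1⊕0 = 0
s2 (pos 2,3,6,7,10,11,14,15): 1⊕0⊕1⊕1⊕1⊕0⊕1⊕0 = 1
s4 (pos 4,5,6,7,12,13,14,15): 1⊕0⊕1⊕1⊕1⊕1⊕1⊕0 = 0
s8 (pos 8,9,10,11,12,13,14,15): 1⊕1⊕1⊕0⊕1⊕1⊕1⊕0 = 0
Syndrome s8…s1 = 0010 → error at position 2.
Flip position 2: 110101111101110 → 100101111101110
Read data bits from positions 3,5,6,7,9,10,11,12,13,14,15: 00111101110

00111101110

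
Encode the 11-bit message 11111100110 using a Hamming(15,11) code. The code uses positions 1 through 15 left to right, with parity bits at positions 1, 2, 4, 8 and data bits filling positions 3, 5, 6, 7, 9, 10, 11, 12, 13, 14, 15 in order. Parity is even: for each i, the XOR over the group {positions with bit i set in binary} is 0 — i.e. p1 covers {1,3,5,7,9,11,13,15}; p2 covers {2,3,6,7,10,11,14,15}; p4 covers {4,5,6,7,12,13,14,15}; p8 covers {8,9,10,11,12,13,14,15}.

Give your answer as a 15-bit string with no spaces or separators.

Place data at non-parity positions: p1 p2 1 p4 1 1 1 p8 1 1 0 0 1 1 0
p1 (pos 1,3,5,7,9,11,13,15): XOR of data positions = 1⊕1⊕1⊕1⊕0⊕1⊕0 = 1
p2 (pos 2,3,6,7,10,11,14,15): XOR of data positions = 1⊕1⊕1⊕1⊕0⊕1⊕0 = 1
p4 (pos 4,5,6,7,12,13,14,15): XOR of data positions = 1⊕1⊕1⊕0⊕1⊕1⊕0 = 1
p8 (pos 8,9,10,11,12,13,14,15): XOR of data positions = 1⊕1⊕0⊕0⊕1⊕1⊕0 = 0
Codeword: 111111101100110

111111101100110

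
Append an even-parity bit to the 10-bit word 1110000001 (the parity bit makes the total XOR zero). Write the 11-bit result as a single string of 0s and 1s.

XOR of the 10 data bits: 1⊕1⊕1⊕0⊕0⊕0⊕0⊕0⊕0⊕1 = 0
Parity bit = 0 (so all 11 bits XOR to 0).

11100000010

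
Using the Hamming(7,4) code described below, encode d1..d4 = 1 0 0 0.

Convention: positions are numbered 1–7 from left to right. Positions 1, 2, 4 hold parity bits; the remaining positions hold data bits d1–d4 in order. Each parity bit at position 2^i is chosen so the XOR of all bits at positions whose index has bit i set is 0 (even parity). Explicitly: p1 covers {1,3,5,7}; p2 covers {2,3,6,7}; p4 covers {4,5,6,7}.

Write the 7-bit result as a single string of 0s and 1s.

Place data at non-parity positions: p1 p2 1 p4 0 0 0
p1 (pos 1,3,5,7): XOR of data positions = 1⊕0⊕0 = 1
p2 (pos 2,3,6,7): XOR of data positions = 1⊕0⊕0 = 1
p4 (pos 4,5,6,7): XOR of data positions = 0⊕0⊕0 = 0
Codeword: 1110000

1110000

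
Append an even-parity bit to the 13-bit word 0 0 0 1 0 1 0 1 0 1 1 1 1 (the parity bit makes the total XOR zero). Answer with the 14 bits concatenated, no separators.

XOR of the 13 data bits: 0⊕0⊕0⊕1⊕0⊕1⊕0⊕1⊕0⊕1⊕1⊕1⊕1 = 1
Parity bit = 1 (so all 14 bits XOR to 0).

00010101011111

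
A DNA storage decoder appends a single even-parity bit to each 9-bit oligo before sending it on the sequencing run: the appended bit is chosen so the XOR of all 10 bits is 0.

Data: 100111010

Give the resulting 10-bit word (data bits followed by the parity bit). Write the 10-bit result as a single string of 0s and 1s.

XOR of the 9 data bits: 1⊕0⊕0⊕1⊕1⊕1⊕0⊕1⊕0 = 1
Parity bit = 1 (so all 10 bits XOR to 0).

1001110101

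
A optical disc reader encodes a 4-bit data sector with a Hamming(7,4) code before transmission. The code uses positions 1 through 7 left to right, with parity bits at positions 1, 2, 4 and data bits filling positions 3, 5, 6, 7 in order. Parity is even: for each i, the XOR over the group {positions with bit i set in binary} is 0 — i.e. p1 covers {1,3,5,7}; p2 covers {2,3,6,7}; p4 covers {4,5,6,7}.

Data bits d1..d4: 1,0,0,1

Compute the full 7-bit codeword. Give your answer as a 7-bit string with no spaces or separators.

0011001

Place data at non-parity positions: p1 p2 1 p4 0 0 1
p1 (pos 1,3,5,7): XOR of data positions = 1⊕0⊕1 = 0
p2 (pos 2,3,6,7): XOR of data positions = 1⊕0⊕1 = 0
p4 (pos 4,5,6,7): XOR of data positions = 0⊕0⊕1 = 1
Codeword: 0011001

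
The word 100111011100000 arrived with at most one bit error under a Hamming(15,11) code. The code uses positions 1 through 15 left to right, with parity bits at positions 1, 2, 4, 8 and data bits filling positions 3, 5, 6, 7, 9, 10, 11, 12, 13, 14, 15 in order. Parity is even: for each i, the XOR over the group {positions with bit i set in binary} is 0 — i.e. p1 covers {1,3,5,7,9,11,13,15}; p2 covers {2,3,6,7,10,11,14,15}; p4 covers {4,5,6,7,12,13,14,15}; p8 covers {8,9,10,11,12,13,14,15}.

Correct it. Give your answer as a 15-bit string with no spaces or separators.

s1 (pos 1,3,5,7,9,11,13,15): 1⊕0⊕1⊕0⊕1⊕0⊕0⊕0 = 1
s2 (pos 2,3,6,7,10,11,14,15): 0⊕0⊕1⊕0⊕1⊕0⊕0⊕0 = 0
s4 (pos 4,5,6,7,12,13,14,15): 1⊕1⊕1⊕0⊕0⊕0⊕0⊕0 = 1
s8 (pos 8,9,10,11,12,13,14,15): 1⊕1⊕1⊕0⊕0⊕0⊕0⊕0 = 1
Syndrome s8…s1 = 1101 → error at position 13.
Flip position 13: 100111011100000 → 100111011100100

100111011100100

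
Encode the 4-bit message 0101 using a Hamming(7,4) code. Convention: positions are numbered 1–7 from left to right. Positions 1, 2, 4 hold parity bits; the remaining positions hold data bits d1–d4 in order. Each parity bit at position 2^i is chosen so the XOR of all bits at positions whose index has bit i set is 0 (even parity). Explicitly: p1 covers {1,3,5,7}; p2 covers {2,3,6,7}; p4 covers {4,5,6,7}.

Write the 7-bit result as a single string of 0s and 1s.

Place data at non-parity positions: p1 p2 0 p4 1 0 1
p1 (pos 1,3,5,7): XOR of data positions = 0⊕1⊕1 = 0
p2 (pos 2,3,6,7): XOR of data positions = 0⊕0⊕1 = 1
p4 (pos 4,5,6,7): XOR of data positions = 1⊕0⊕1 = 0
Codeword: 0100101

0100101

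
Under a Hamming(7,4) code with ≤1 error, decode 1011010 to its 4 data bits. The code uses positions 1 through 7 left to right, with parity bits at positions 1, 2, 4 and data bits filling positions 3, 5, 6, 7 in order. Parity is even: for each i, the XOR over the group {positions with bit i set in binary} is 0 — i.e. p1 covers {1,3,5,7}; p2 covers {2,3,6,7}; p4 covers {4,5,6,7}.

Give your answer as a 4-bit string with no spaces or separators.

s1 (pos 1,3,5,7): 1⊕1⊕0⊕0 = 0
s2 (pos 2,3,6,7): 0⊕1⊕1⊕0 = 0
s4 (pos 4,5,6,7): 1⊕0⊕1⊕0 = 0
Syndrome s4…s1 = 000 → no error.
Read data bits from positions 3,5,6,7: 1010

1010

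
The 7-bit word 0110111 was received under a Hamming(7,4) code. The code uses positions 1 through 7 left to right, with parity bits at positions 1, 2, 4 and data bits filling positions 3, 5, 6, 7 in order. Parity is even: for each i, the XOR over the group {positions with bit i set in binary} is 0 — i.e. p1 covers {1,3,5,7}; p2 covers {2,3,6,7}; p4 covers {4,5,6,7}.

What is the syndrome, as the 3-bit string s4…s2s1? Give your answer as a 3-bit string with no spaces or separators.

101

s1 (pos 1,3,5,7): 0⊕1⊕1⊕1 = 1
s2 (pos 2,3,6,7): 1⊕1⊕1⊕1 = 0
s4 (pos 4,5,6,7): 0⊕1⊕1⊕1 = 1
Syndrome s4…s1 = 101 → error at position 5.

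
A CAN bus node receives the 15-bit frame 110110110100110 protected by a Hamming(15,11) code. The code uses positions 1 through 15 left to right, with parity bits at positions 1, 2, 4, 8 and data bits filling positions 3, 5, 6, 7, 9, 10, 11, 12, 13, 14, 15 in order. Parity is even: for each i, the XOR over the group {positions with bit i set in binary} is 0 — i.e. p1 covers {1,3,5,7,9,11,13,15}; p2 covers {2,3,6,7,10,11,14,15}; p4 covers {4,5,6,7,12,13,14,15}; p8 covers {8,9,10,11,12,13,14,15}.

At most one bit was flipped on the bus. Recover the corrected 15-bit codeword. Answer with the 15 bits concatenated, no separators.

s1 (pos 1,3,5,7,9,11,13,15): 1⊕0⊕1⊕1⊕0⊕0⊕1⊕0 = 0
s2 (pos 2,3,6,7,10,11,14,15): 1⊕0⊕0⊕1⊕1⊕0⊕1⊕0 = 0
s4 (pos 4,5,6,7,12,13,14,15): 1⊕1⊕0⊕1⊕0⊕1⊕1⊕0 = 1
s8 (pos 8,9,10,11,12,13,14,15): 1⊕0⊕1⊕0⊕0⊕1⊕1⊕0 = 0
Syndrome s8…s1 = 0100 → error at position 4.
Flip position 4: 110110110100110 → 110010110100110

110010110100110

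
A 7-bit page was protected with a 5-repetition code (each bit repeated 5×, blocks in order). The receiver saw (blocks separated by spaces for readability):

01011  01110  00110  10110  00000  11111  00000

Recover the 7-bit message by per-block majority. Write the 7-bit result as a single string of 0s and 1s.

1101010

Block 1 (01011): 3 ones → 1
Block 2 (01110): 3 ones → 1
Block 3 (00110): 2 ones → 0
Block 4 (10110): 3 ones → 1
Block 5 (00000): 0 ones → 0
Block 6 (11111): 5 ones → 1
Block 7 (00000): 0 ones → 0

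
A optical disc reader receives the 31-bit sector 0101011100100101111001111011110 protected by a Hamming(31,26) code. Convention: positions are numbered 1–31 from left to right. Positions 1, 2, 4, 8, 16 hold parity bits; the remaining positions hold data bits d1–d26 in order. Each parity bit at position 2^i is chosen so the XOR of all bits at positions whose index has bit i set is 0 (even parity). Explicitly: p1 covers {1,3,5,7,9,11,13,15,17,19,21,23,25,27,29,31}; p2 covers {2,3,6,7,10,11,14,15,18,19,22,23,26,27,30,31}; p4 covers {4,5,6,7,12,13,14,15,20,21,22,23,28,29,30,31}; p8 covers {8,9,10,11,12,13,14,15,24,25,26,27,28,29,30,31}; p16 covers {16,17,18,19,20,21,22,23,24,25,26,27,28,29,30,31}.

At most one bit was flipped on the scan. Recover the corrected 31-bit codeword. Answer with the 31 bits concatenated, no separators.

s1 (pos 1,3,5,7,9,11,13,15,17,19,21,23,25,27,29,31): 0⊕0⊕0⊕1⊕0⊕1⊕0⊕0⊕1⊕1⊕0⊕1⊕1⊕1⊕1⊕0 = 0
s2 (pos 2,3,6,7,10,11,14,15,18,19,22,23,26,27,30,31): 1⊕0⊕1⊕1⊕0⊕1⊕1⊕0⊕1⊕1⊕1⊕1⊕0⊕1⊕1⊕0 = 1
s4 (pos 4,5,6,7,12,13,14,15,20,21,22,23,28,29,30,31): 1⊕0⊕1⊕1⊕0⊕0⊕1⊕0⊕0⊕0⊕1⊕1⊕1⊕1⊕1⊕0 = 1
s8 (pos 8,9,10,11,12,13,14,15,24,25,26,27,28,29,30,31): 1⊕0⊕0⊕1⊕0⊕0⊕1⊕0⊕1⊕1⊕0⊕1⊕1⊕1⊕1⊕0 = 1
s16 (pos 16,17,18,19,20,21,22,23,24,25,26,27,28,29,30,31): 1⊕1⊕1⊕1⊕0⊕0⊕1⊕1⊕1⊕1⊕0⊕1⊕1⊕1⊕1⊕0 = 0
Syndrome s16…s1 = 01110 → error at position 14.
Flip position 14: 0101011100100101111001111011110 → 0101011100100001111001111011110

0101011100100001111001111011110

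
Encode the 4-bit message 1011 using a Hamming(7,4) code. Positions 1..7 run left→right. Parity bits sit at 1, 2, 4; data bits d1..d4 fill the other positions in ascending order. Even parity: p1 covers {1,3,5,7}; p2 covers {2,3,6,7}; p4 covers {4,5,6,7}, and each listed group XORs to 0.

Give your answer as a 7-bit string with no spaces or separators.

0110011

Place data at non-parity positions: p1 p2 1 p4 0 1 1
p1 (pos 1,3,5,7): XOR of data positions = 1⊕0⊕1 = 0
p2 (pos 2,3,6,7): XOR of data positions = 1⊕1⊕1 = 1
p4 (pos 4,5,6,7): XOR of data positions = 0⊕1⊕1 = 0
Codeword: 0110011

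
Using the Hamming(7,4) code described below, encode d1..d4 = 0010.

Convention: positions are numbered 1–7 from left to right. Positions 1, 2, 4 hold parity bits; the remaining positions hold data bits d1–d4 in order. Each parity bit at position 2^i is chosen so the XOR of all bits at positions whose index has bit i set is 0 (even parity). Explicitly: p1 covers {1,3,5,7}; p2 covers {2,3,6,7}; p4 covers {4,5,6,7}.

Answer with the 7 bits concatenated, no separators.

Place data at non-parity positions: p1 p2 0 p4 0 1 0
p1 (pos 1,3,5,7): XOR of data positions = 0⊕0⊕0 = 0
p2 (pos 2,3,6,7): XOR of data positions = 0⊕1⊕0 = 1
p4 (pos 4,5,6,7): XOR of data positions = 0⊕1⊕0 = 1
Codeword: 0101010

0101010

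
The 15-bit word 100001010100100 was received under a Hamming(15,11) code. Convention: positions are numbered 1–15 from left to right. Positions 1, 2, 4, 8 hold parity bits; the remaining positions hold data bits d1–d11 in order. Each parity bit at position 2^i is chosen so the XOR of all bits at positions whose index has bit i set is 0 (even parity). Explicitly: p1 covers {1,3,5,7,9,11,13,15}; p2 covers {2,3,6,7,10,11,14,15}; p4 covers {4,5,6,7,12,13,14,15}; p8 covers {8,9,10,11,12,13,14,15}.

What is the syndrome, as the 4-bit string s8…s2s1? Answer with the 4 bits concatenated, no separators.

1000

s1 (pos 1,3,5,7,9,11,13,15): 1⊕0⊕0⊕0⊕0⊕0⊕1⊕0 = 0
s2 (pos 2,3,6,7,10,11,14,15): 0⊕0⊕1⊕0⊕1⊕0⊕0⊕0 = 0
s4 (pos 4,5,6,7,12,13,14,15): 0⊕0⊕1⊕0⊕0⊕1⊕0⊕0 = 0
s8 (pos 8,9,10,11,12,13,14,15): 1⊕0⊕1⊕0⊕0⊕1⊕0⊕0 = 1
Syndrome s8…s1 = 1000 → error at position 8.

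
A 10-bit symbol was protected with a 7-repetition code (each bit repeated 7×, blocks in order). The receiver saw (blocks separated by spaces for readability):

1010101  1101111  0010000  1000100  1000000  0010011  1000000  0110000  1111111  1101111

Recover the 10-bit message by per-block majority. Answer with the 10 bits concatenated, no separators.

1100000011

Block 1 (1010101): 4 ones → 1
Block 2 (1101111): 6 ones → 1
Block 3 (0010000): 1 one → 0
Block 4 (1000100): 2 ones → 0
Block 5 (1000000): 1 one → 0
Block 6 (0010011): 3 ones → 0
Block 7 (1000000): 1 one → 0
Block 8 (0110000): 2 ones → 0
Block 9 (1111111): 7 ones → 1
Block 10 (1101111): 6 ones → 1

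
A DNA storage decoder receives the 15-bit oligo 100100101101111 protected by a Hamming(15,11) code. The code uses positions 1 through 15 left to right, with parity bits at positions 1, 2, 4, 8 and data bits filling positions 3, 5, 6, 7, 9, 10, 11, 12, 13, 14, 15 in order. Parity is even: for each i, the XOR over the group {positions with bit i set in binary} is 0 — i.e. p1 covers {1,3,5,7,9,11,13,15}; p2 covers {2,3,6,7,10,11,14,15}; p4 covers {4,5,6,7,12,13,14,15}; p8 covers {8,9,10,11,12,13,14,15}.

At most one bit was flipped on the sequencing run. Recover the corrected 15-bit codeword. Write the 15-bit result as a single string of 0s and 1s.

s1 (pos 1,3,5,7,9,11,13,15): 1⊕0⊕0⊕1⊕1⊕0⊕1⊕1 = 1
s2 (pos 2,3,6,7,10,11,14,15): 0⊕0⊕0⊕1⊕1⊕0⊕1⊕1 = 0
s4 (pos 4,5,6,7,12,13,14,15): 1⊕0⊕0⊕1⊕1⊕1⊕1⊕1 = 0
s8 (pos 8,9,10,11,12,13,14,15): 0⊕1⊕1⊕0⊕1⊕1⊕1⊕1 = 0
Syndrome s8…s1 = 0001 → error at position 1.
Flip position 1: 100100101101111 → 000100101101111

000100101101111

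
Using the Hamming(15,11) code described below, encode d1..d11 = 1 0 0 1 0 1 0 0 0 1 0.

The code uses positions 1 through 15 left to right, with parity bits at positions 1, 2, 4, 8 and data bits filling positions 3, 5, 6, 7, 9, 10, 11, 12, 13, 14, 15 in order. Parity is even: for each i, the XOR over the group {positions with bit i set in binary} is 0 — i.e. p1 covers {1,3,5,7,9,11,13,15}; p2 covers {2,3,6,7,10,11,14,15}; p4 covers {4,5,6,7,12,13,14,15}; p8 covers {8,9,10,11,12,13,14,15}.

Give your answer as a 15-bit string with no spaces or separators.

Place data at non-parity positions: p1 p2 1 p4 0 0 1 p8 0 1 0 0 0 1 0
p1 (pos 1,3,5,7,9,11,13,15): XOR of data positions = 1⊕0⊕1⊕0⊕0⊕0⊕0 = 0
p2 (pos 2,3,6,7,10,11,14,15): XOR of data positions = 1⊕0⊕1⊕1⊕0⊕1⊕0 = 0
p4 (pos 4,5,6,7,12,13,14,15): XOR of data positions = 0⊕0⊕1⊕0⊕0⊕1⊕0 = 0
p8 (pos 8,9,10,11,12,13,14,15): XOR of data positions = 0⊕1⊕0⊕0⊕0⊕1⊕0 = 0
Codeword: 001000100100010

001000100100010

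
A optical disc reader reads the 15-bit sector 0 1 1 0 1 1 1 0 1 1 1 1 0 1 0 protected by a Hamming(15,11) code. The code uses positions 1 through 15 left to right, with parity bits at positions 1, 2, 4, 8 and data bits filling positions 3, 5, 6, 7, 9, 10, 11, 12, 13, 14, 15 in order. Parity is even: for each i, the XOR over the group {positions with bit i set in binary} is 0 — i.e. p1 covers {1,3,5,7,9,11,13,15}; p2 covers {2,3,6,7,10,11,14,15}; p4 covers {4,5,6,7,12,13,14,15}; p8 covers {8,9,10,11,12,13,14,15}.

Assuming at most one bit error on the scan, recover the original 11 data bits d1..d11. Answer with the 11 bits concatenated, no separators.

s1 (pos 1,3,5,7,9,11,13,15): 0⊕1⊕1⊕1⊕1⊕1⊕0⊕0 = 1
s2 (pos 2,3,6,7,10,11,14,15): 1⊕1⊕1⊕1⊕1⊕1⊕1⊕0 = 1
s4 (pos 4,5,6,7,12,13,14,15): 0⊕1⊕1⊕1⊕1⊕0⊕1⊕0 = 1
s8 (pos 8,9,10,11,12,13,14,15): 0⊕1⊕1⊕1⊕1⊕0⊕1⊕0 = 1
Syndrome s8…s1 = 1111 → error at position 15.
Flip position 15: 011011101111010 → 011011101111011
Read data bits from positions 3,5,6,7,9,10,11,12,13,14,15: 11111111011

11111111011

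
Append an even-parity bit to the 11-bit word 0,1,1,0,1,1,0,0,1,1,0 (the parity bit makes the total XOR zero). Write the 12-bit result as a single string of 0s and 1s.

011011001100

XOR of the 11 data bits: 0⊕1⊕1⊕0⊕1⊕1⊕0⊕0⊕1⊕1⊕0 = 0
Parity bit = 0 (so all 12 bits XOR to 0).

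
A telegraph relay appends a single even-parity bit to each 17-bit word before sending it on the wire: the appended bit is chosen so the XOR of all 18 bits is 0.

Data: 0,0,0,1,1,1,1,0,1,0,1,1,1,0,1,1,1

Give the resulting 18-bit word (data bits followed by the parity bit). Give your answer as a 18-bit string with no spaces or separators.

000111101011101111

XOR of the 17 data bits: 0⊕0⊕0⊕1⊕1⊕1⊕1⊕0⊕1⊕0⊕1⊕1⊕1⊕0⊕1⊕1⊕1 = 1
Parity bit = 1 (so all 18 bits XOR to 0).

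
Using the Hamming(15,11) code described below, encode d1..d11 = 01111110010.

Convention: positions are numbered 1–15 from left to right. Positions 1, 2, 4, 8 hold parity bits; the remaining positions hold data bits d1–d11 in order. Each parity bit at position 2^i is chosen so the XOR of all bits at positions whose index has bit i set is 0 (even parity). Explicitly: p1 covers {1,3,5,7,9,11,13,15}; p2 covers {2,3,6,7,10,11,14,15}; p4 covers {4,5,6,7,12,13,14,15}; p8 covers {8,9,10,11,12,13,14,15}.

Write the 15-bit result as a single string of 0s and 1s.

010011101110010

Place data at non-parity positions: p1 p2 0 p4 1 1 1 p8 1 1 1 0 0 1 0
p1 (pos 1,3,5,7,9,11,13,15): XOR of data positions = 0⊕1⊕1⊕1⊕1⊕0⊕0 = 0
p2 (pos 2,3,6,7,10,11,14,15): XOR of data positions = 0⊕1⊕1⊕1⊕1⊕1⊕0 = 1
p4 (pos 4,5,6,7,12,13,14,15): XOR of data positions = 1⊕1⊕1⊕0⊕0⊕1⊕0 = 0
p8 (pos 8,9,10,11,12,13,14,15): XOR of data positions = 1⊕1⊕1⊕0⊕0⊕1⊕0 = 0
Codeword: 010011101110010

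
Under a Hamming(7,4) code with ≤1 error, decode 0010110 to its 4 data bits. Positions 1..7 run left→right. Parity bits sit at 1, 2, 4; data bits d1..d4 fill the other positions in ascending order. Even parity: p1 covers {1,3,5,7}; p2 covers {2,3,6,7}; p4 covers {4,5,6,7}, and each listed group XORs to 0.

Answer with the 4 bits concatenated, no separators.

s1 (pos 1,3,5,7): 0⊕1⊕1⊕0 = 0
s2 (pos 2,3,6,7): 0⊕1⊕1⊕0 = 0
s4 (pos 4,5,6,7): 0⊕1⊕1⊕0 = 0
Syndrome s4…s1 = 000 → no error.
Read data bits from positions 3,5,6,7: 1110

1110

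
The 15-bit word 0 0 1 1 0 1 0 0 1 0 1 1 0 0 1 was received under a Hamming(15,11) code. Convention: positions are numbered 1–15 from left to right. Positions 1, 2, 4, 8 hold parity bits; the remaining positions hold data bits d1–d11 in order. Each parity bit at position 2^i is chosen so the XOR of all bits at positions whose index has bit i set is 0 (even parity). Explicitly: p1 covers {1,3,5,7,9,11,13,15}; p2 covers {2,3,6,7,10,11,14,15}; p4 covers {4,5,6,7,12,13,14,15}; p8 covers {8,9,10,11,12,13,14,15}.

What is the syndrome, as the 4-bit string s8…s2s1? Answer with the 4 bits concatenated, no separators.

0000

s1 (pos 1,3,5,7,9,11,13,15): 0⊕1⊕0⊕0⊕1⊕1⊕0⊕1 = 0
s2 (pos 2,3,6,7,10,11,14,15): 0⊕1⊕1⊕0⊕0⊕1⊕0⊕1 = 0
s4 (pos 4,5,6,7,12,13,14,15): 1⊕0⊕1⊕0⊕1⊕0⊕0⊕1 = 0
s8 (pos 8,9,10,11,12,13,14,15): 0⊕1⊕0⊕1⊕1⊕0⊕0⊕1 = 0
Syndrome s8…s1 = 0000 → no error.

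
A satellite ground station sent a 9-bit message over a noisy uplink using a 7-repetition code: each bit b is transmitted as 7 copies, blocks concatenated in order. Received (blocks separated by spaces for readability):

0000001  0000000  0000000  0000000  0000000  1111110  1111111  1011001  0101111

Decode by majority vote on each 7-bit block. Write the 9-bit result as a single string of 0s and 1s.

Block 1 (0000001): 1 one → 0
Block 2 (0000000): 0 ones → 0
Block 3 (0000000): 0 ones → 0
Block 4 (0000000): 0 ones → 0
Block 5 (0000000): 0 ones → 0
Block 6 (1111110): 6 ones → 1
Block 7 (1111111): 7 ones → 1
Block 8 (1011001): 4 ones → 1
Block 9 (0101111): 5 ones → 1

000001111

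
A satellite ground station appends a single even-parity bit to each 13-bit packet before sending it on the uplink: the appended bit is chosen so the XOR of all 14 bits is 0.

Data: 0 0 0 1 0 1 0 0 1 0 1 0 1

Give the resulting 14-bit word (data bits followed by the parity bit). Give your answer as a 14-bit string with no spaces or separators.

00010100101011

XOR of the 13 data bits: 0⊕0⊕0⊕1⊕0⊕1⊕0⊕0⊕1⊕0⊕1⊕0⊕1 = 1
Parity bit = 1 (so all 14 bits XOR to 0).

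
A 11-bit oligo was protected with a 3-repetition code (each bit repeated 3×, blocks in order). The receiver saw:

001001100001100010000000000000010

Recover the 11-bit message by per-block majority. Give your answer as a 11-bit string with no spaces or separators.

Block 1 (001): 1 one → 0
Block 2 (001): 1 one → 0
Block 3 (100): 1 one → 0
Block 4 (001): 1 one → 0
Block 5 (100): 1 one → 0
Block 6 (010): 1 one → 0
Block 7 (000): 0 ones → 0
Block 8 (000): 0 ones → 0
Block 9 (000): 0 ones → 0
Block 10 (000): 0 ones → 0
Block 11 (010): 1 one → 0

00000000000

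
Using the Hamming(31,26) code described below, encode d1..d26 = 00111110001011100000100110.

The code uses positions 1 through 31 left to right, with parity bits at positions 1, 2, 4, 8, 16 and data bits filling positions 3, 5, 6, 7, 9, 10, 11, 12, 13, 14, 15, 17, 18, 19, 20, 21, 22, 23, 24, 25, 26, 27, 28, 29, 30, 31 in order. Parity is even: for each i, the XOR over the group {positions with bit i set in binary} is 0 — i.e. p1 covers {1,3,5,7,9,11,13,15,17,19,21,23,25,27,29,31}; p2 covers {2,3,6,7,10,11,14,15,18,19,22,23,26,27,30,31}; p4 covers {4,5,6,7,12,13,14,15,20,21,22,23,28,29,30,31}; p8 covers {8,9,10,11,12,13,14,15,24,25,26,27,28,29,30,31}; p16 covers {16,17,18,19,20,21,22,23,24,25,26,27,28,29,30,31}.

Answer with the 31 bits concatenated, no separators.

Place data at non-parity positions: p1 p2 0 p4 0 1 1 p8 1 1 1 0 0 0 1 p16 0 1 1 1 0 0 0 0 0 1 0 0 1 1 0
p1 (pos 1,3,5,7,9,11,13,15,17,19,21,23,25,27,29,31): XOR of data positions = 0⊕0⊕1⊕1⊕1⊕0⊕1⊕0⊕1⊕0⊕0⊕0⊕0⊕1⊕0 = 0
p2 (pos 2,3,6,7,10,11,14,15,18,19,22,23,26,27,30,31): XOR of data positions = 0⊕1⊕1⊕1⊕1⊕0⊕1⊕1⊕1⊕0⊕0⊕1⊕0⊕1⊕0 = 1
p4 (pos 4,5,6,7,12,13,14,15,20,21,22,23,28,29,30,31): XOR of data positions = 0⊕1⊕1⊕0⊕0⊕0⊕1⊕1⊕0⊕0⊕0⊕0⊕1⊕1⊕0 = 0
p8 (pos 8,9,10,11,12,13,14,15,24,25,26,27,28,29,30,31): XOR of data positions = 1⊕1⊕1⊕0⊕0⊕0⊕1⊕0⊕0⊕1⊕0⊕0⊕1⊕1⊕0 = 1
p16 (pos 16,17,18,19,20,21,22,23,24,25,26,27,28,29,30,31): XOR of data positions = 0⊕1⊕1⊕1⊕0⊕0⊕0⊕0⊕0⊕1⊕0⊕0⊕1⊕1⊕0 = 0
Codeword: 0100011111100010011100000100110

0100011111100010011100000100110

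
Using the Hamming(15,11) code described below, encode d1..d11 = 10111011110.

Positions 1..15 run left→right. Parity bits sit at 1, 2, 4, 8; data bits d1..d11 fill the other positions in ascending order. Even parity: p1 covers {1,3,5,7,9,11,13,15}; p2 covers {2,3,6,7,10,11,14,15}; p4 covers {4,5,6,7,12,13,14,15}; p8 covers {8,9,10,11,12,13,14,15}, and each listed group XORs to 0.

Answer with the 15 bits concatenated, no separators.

Place data at non-parity positions: p1 p2 1 p4 0 1 1 p8 1 0 1 1 1 1 0
p1 (pos 1,3,5,7,9,11,13,15): XOR of data positions = 1⊕0⊕1⊕1⊕1⊕1⊕0 = 1
p2 (pos 2,3,6,7,10,11,14,15): XOR of data positions = 1⊕1⊕1⊕0⊕1⊕1⊕0 = 1
p4 (pos 4,5,6,7,12,13,14,15): XOR of data positions = 0⊕1⊕1⊕1⊕1⊕1⊕0 = 1
p8 (pos 8,9,10,11,12,13,14,15): XOR of data positions = 1⊕0⊕1⊕1⊕1⊕1⊕0 = 1
Codeword: 111101111011110

111101111011110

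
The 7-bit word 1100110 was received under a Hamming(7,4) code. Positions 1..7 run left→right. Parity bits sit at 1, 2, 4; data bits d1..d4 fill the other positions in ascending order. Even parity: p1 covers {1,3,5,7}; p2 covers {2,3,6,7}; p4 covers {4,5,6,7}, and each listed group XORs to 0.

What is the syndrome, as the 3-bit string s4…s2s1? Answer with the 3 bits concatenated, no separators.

s1 (pos 1,3,5,7): 1⊕0⊕1⊕0 = 0
s2 (pos 2,3,6,7): 1⊕0⊕1⊕0 = 0
s4 (pos 4,5,6,7): 0⊕1⊕1⊕0 = 0
Syndrome s4…s1 = 000 → no error.

000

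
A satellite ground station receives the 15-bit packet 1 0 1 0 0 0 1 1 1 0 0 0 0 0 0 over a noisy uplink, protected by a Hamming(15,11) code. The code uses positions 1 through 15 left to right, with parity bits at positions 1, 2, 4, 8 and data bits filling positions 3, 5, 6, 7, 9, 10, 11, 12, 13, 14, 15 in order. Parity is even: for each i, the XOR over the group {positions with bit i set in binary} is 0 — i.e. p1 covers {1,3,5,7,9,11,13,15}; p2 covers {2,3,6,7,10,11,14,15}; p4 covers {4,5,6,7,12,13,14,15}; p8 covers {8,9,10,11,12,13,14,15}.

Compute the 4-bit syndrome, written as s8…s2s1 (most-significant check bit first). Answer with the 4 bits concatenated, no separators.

s1 (pos 1,3,5,7,9,11,13,15): 1⊕1⊕0⊕1⊕1⊕0⊕0⊕0 = 0
s2 (pos 2,3,6,7,10,11,14,15): 0⊕1⊕0⊕1⊕0⊕0⊕0⊕0 = 0
s4 (pos 4,5,6,7,12,13,14,15): 0⊕0⊕0⊕1⊕0⊕0⊕0⊕0 = 1
s8 (pos 8,9,10,11,12,13,14,15): 1⊕1⊕0⊕0⊕0⊕0⊕0⊕0 = 0
Syndrome s8…s1 = 0100 → error at position 4.

0100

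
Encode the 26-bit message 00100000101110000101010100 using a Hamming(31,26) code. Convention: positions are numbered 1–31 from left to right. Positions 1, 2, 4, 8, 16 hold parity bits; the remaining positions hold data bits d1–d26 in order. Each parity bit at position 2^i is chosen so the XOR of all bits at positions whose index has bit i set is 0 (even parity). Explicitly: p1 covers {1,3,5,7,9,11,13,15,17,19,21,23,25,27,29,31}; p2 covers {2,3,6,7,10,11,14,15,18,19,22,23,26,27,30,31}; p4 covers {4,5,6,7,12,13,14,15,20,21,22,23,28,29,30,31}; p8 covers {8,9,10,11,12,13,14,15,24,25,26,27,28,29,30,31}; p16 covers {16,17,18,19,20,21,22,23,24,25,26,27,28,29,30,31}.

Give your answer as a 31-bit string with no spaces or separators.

Place data at non-parity positions: p1 p2 0 p4 0 1 0 p8 0 0 0 0 1 0 1 p16 1 1 0 0 0 0 1 0 1 0 1 0 1 0 0
p1 (pos 1,3,5,7,9,11,13,15,17,19,21,23,25,27,29,31): XOR of data positions = 0⊕0⊕0⊕0⊕0⊕1⊕1⊕1⊕0⊕0⊕1⊕1⊕1⊕1⊕0 = 1
p2 (pos 2,3,6,7,10,11,14,15,18,19,22,23,26,27,30,31): XOR of data positions = 0⊕1⊕0⊕0⊕0⊕0⊕1⊕1⊕0⊕0⊕1⊕0⊕1⊕0⊕0 = 1
p4 (pos 4,5,6,7,12,13,14,15,20,21,22,23,28,29,30,31): XOR of data positions = 0⊕1⊕0⊕0⊕1⊕0⊕1⊕0⊕0⊕0⊕1⊕0⊕1⊕0⊕0 = 1
p8 (pos 8,9,10,11,12,13,14,15,24,25,26,27,28,29,30,31): XOR of data positions = 0⊕0⊕0⊕0⊕1⊕0⊕1⊕0⊕1⊕0⊕1⊕0⊕1⊕0⊕0 = 1
p16 (pos 16,17,18,19,20,21,22,23,24,25,26,27,28,29,30,31): XOR of data positions = 1⊕1⊕0⊕0⊕0⊕0⊕1⊕0⊕1⊕0⊕1⊕0⊕1⊕0⊕0 = 0
Codeword: 1101010100001010110000101010100

1101010100001010110000101010100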